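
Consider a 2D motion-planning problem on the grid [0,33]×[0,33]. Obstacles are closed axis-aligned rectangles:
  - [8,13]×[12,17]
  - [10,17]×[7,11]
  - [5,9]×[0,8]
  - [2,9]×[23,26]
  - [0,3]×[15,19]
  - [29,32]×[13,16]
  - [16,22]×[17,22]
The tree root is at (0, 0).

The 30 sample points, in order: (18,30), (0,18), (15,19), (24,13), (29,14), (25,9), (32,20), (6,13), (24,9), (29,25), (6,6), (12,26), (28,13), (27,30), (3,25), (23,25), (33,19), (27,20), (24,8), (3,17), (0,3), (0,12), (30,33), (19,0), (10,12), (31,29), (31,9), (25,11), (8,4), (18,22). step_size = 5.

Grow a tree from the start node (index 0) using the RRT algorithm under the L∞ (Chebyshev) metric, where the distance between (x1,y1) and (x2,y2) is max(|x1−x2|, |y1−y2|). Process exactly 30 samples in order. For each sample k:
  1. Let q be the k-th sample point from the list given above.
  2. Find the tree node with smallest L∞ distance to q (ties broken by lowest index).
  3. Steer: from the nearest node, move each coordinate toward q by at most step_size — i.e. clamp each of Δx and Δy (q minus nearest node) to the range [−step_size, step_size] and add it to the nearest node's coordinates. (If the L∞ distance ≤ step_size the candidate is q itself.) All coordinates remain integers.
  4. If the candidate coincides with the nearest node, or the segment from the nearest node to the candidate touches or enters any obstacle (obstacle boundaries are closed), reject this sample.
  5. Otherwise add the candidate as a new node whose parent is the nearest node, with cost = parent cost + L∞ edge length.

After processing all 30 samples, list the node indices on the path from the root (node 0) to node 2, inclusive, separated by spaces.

Path: 0 1 2

1. q=(18,30) nearest=0 d=30 new=(5,5) → blocked by [5,9]×[0,8], reject
2. q=(0,18) nearest=0 d=18 new=(0,5) → add node 1 parent=0 cost=5
3. q=(15,19) nearest=1 d=15 new=(5,10) → add node 2 parent=1 cost=10
4. q=(24,13) nearest=2 d=19 new=(10,13) → blocked by [8,13]×[12,17], reject
5. q=(29,14) nearest=2 d=24 new=(10,14) → blocked by [8,13]×[12,17], reject
6. q=(25,9) nearest=2 d=20 new=(10,9) → blocked by [10,17]×[7,11], reject
7. q=(32,20) nearest=2 d=27 new=(10,15) → blocked by [8,13]×[12,17], reject
8. q=(6,13) nearest=2 d=3 new=(6,13) → add node 3 parent=2 cost=13
9. q=(24,9) nearest=3 d=18 new=(11,9) → blocked by [10,17]×[7,11], reject
10. q=(29,25) nearest=3 d=23 new=(11,18) → blocked by [8,13]×[12,17], reject
11. q=(6,6) nearest=2 d=4 new=(6,6) → blocked by [5,9]×[0,8], reject
12. q=(12,26) nearest=3 d=13 new=(11,18) → blocked by [8,13]×[12,17], reject
13. q=(28,13) nearest=3 d=22 new=(11,13) → blocked by [8,13]×[12,17], reject
14. q=(27,30) nearest=3 d=21 new=(11,18) → blocked by [8,13]×[12,17], reject
15. q=(3,25) nearest=3 d=12 new=(3,18) → blocked by [0,3]×[15,19], reject
16. q=(23,25) nearest=3 d=17 new=(11,18) → blocked by [8,13]×[12,17], reject
17. q=(33,19) nearest=3 d=27 new=(11,18) → blocked by [8,13]×[12,17], reject
18. q=(27,20) nearest=3 d=21 new=(11,18) → blocked by [8,13]×[12,17], reject
19. q=(24,8) nearest=3 d=18 new=(11,8) → blocked by [10,17]×[7,11], reject
20. q=(3,17) nearest=3 d=4 new=(3,17) → blocked by [0,3]×[15,19], reject
21. q=(0,3) nearest=1 d=2 new=(0,3) → add node 4 parent=1 cost=7
22. q=(0,12) nearest=2 d=5 new=(0,12) → add node 5 parent=2 cost=15
23. q=(30,33) nearest=3 d=24 new=(11,18) → blocked by [8,13]×[12,17], reject
24. q=(19,0) nearest=3 d=13 new=(11,8) → blocked by [10,17]×[7,11], reject
25. q=(10,12) nearest=3 d=4 new=(10,12) → blocked by [8,13]×[12,17], reject
26. q=(31,29) nearest=3 d=25 new=(11,18) → blocked by [8,13]×[12,17], reject
27. q=(31,9) nearest=3 d=25 new=(11,9) → blocked by [10,17]×[7,11], reject
28. q=(25,11) nearest=3 d=19 new=(11,11) → blocked by [8,13]×[12,17], reject
29. q=(8,4) nearest=2 d=6 new=(8,5) → blocked by [5,9]×[0,8], reject
30. q=(18,22) nearest=3 d=12 new=(11,18) → blocked by [8,13]×[12,17], reject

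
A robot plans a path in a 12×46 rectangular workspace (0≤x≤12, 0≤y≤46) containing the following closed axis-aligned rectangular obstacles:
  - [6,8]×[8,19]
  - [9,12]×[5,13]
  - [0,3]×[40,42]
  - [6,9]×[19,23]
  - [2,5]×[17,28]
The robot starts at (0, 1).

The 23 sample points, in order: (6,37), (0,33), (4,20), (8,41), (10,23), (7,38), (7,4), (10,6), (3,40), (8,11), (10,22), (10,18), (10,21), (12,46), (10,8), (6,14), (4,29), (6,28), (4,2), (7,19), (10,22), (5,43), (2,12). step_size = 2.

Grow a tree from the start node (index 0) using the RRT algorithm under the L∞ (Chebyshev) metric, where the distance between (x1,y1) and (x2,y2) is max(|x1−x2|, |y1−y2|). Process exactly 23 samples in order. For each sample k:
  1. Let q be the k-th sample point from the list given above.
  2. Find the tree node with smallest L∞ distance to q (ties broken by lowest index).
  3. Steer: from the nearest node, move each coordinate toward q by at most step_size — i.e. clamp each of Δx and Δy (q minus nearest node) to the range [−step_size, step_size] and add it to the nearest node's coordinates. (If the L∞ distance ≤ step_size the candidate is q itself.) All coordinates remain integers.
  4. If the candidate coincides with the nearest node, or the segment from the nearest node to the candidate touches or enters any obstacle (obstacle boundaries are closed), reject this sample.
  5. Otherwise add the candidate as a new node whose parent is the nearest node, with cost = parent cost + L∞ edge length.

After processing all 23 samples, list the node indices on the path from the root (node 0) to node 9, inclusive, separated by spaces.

1. q=(6,37) nearest=0 d=36 new=(2,3) → add node 1 parent=0 cost=2
2. q=(0,33) nearest=1 d=30 new=(0,5) → add node 2 parent=1 cost=4
3. q=(4,20) nearest=2 d=15 new=(2,7) → add node 3 parent=2 cost=6
4. q=(8,41) nearest=3 d=34 new=(4,9) → add node 4 parent=3 cost=8
5. q=(10,23) nearest=4 d=14 new=(6,11) → blocked by [6,8]×[8,19], reject
6. q=(7,38) nearest=4 d=29 new=(6,11) → blocked by [6,8]×[8,19], reject
7. q=(7,4) nearest=1 d=5 new=(4,4) → add node 5 parent=1 cost=4
8. q=(10,6) nearest=4 d=6 new=(6,7) → add node 6 parent=4 cost=10
9. q=(3,40) nearest=4 d=31 new=(3,11) → add node 7 parent=4 cost=10
10. q=(8,11) nearest=4 d=4 new=(6,11) → blocked by [6,8]×[8,19], reject
11. q=(10,22) nearest=7 d=11 new=(5,13) → add node 8 parent=7 cost=12
12. q=(10,18) nearest=8 d=5 new=(7,15) → blocked by [6,8]×[8,19], reject
13. q=(10,21) nearest=8 d=8 new=(7,15) → blocked by [6,8]×[8,19], reject
14. q=(12,46) nearest=8 d=33 new=(7,15) → blocked by [6,8]×[8,19], reject
15. q=(10,8) nearest=6 d=4 new=(8,8) → blocked by [6,8]×[8,19], reject
16. q=(6,14) nearest=8 d=1 new=(6,14) → blocked by [6,8]×[8,19], reject
17. q=(4,29) nearest=8 d=16 new=(4,15) → add node 9 parent=8 cost=14
18. q=(6,28) nearest=9 d=13 new=(6,17) → blocked by [6,8]×[8,19], reject
19. q=(4,2) nearest=1 d=2 new=(4,2) → add node 10 parent=1 cost=4
20. q=(7,19) nearest=9 d=4 new=(6,17) → blocked by [6,8]×[8,19], reject
21. q=(10,22) nearest=9 d=7 new=(6,17) → blocked by [6,8]×[8,19], reject
22. q=(5,43) nearest=9 d=28 new=(5,17) → blocked by [2,5]×[17,28], reject
23. q=(2,12) nearest=7 d=1 new=(2,12) → add node 11 parent=7 cost=11

Path: 0 1 2 3 4 7 8 9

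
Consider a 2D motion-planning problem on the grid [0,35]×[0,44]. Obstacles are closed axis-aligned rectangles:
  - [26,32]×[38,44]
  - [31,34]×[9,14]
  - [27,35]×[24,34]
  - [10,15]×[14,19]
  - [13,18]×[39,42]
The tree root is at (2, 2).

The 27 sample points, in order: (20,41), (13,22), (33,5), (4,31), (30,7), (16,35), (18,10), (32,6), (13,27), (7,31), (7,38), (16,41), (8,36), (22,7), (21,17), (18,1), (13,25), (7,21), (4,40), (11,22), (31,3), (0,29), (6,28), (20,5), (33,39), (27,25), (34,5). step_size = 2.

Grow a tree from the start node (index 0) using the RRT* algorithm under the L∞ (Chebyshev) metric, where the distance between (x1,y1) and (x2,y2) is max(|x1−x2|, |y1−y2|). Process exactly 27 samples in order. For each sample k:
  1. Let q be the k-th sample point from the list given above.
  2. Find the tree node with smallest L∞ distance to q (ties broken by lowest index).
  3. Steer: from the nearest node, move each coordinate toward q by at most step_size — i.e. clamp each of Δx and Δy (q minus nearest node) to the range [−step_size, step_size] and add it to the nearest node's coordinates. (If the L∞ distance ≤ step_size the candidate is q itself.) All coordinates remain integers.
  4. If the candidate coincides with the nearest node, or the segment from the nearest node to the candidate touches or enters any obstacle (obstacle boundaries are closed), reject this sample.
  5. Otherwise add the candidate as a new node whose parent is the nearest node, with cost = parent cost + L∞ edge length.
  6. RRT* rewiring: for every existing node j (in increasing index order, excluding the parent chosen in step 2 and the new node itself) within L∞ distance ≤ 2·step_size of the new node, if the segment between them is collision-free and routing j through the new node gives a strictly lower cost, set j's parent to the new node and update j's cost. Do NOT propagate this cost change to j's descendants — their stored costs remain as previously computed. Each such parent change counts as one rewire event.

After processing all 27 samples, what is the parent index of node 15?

Parent of node 15: 7

1. q=(20,41) nearest=0 d=39 new=(4,4) → add node 1 parent=0 cost=2
2. q=(13,22) nearest=1 d=18 new=(6,6) → add node 2 parent=1 cost=4
3. q=(33,5) nearest=2 d=27 new=(8,5) → add node 3 parent=2 cost=6
4. q=(4,31) nearest=2 d=25 new=(4,8) → add node 4 parent=2 cost=6
5. q=(30,7) nearest=3 d=22 new=(10,7) → add node 5 parent=3 cost=8
6. q=(16,35) nearest=4 d=27 new=(6,10) → add node 6 parent=4 cost=8
7. q=(18,10) nearest=5 d=8 new=(12,9) → add node 7 parent=5 cost=10
8. q=(32,6) nearest=7 d=20 new=(14,7) → add node 8 parent=7 cost=12
9. q=(13,27) nearest=6 d=17 new=(8,12) → add node 9 parent=6 cost=10
10. q=(7,31) nearest=9 d=19 new=(7,14) → add node 10 parent=9 cost=12
11. q=(7,38) nearest=10 d=24 new=(7,16) → add node 11 parent=10 cost=14
12. q=(16,41) nearest=11 d=25 new=(9,18) → add node 12 parent=11 cost=16
13. q=(8,36) nearest=12 d=18 new=(8,20) → add node 13 parent=12 cost=18
14. q=(22,7) nearest=8 d=8 new=(16,7) → add node 14 parent=8 cost=14
15. q=(21,17) nearest=7 d=9 new=(14,11) → add node 15 parent=7 cost=12
16. q=(18,1) nearest=8 d=6 new=(16,5) → add node 16 parent=8 cost=14
17. q=(13,25) nearest=13 d=5 new=(10,22) → add node 17 parent=13 cost=20
18. q=(7,21) nearest=13 d=1 new=(7,21) → add node 18 parent=13 cost=19
19. q=(4,40) nearest=17 d=18 new=(8,24) → add node 19 parent=17 cost=22
20. q=(11,22) nearest=17 d=1 new=(11,22) → add node 20 parent=17 cost=21
21. q=(31,3) nearest=14 d=15 new=(18,5) → add node 21 parent=14 cost=16
22. q=(0,29) nearest=18 d=8 new=(5,23) → add node 22 parent=18 cost=21
23. q=(6,28) nearest=19 d=4 new=(6,26) → add node 23 parent=19 cost=24
24. q=(20,5) nearest=21 d=2 new=(20,5) → add node 24 parent=21 cost=18
25. q=(33,39) nearest=20 d=22 new=(13,24) → add node 25 parent=20 cost=23
26. q=(27,25) nearest=15 d=14 new=(16,13) → add node 26 parent=15 cost=14
27. q=(34,5) nearest=24 d=14 new=(22,5) → add node 27 parent=24 cost=20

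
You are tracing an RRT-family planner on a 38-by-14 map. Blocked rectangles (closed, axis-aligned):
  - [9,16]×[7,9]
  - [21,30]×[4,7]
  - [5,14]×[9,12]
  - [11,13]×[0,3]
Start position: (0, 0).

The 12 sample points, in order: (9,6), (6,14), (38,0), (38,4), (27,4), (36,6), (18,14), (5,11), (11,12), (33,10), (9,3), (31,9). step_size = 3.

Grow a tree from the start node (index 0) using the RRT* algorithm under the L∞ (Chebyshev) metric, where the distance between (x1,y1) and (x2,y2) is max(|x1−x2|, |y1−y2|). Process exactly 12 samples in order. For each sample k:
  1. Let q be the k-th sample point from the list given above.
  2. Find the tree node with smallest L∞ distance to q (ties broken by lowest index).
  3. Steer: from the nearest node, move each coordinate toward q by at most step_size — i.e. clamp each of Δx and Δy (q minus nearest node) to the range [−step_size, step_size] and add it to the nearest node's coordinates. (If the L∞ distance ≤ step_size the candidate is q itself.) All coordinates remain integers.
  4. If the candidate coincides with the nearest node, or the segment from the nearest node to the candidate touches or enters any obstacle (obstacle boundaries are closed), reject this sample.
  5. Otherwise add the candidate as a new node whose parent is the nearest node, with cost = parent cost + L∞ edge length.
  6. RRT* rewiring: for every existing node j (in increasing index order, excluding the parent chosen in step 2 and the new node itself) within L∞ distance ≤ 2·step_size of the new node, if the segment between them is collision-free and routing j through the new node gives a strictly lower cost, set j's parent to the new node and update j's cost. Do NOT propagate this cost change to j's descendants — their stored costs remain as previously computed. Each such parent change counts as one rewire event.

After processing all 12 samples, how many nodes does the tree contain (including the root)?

1. q=(9,6) nearest=0 d=9 new=(3,3) → add node 1 parent=0 cost=3
2. q=(6,14) nearest=1 d=11 new=(6,6) → add node 2 parent=1 cost=6
3. q=(38,0) nearest=2 d=32 new=(9,3) → add node 3 parent=2 cost=9
4. q=(38,4) nearest=3 d=29 new=(12,4) → add node 4 parent=3 cost=12
5. q=(27,4) nearest=4 d=15 new=(15,4) → add node 5 parent=4 cost=15
6. q=(36,6) nearest=5 d=21 new=(18,6) → add node 6 parent=5 cost=18
7. q=(18,14) nearest=6 d=8 new=(18,9) → add node 7 parent=6 cost=21
8. q=(5,11) nearest=2 d=5 new=(5,9) → blocked by [5,14]×[9,12], reject
9. q=(11,12) nearest=2 d=6 new=(9,9) → blocked by [9,16]×[7,9], reject
10. q=(33,10) nearest=6 d=15 new=(21,9) → add node 8 parent=6 cost=21
11. q=(9,3) nearest=3 d=0 → coincident, reject
12. q=(31,9) nearest=8 d=10 new=(24,9) → add node 9 parent=8 cost=24

Node count: 10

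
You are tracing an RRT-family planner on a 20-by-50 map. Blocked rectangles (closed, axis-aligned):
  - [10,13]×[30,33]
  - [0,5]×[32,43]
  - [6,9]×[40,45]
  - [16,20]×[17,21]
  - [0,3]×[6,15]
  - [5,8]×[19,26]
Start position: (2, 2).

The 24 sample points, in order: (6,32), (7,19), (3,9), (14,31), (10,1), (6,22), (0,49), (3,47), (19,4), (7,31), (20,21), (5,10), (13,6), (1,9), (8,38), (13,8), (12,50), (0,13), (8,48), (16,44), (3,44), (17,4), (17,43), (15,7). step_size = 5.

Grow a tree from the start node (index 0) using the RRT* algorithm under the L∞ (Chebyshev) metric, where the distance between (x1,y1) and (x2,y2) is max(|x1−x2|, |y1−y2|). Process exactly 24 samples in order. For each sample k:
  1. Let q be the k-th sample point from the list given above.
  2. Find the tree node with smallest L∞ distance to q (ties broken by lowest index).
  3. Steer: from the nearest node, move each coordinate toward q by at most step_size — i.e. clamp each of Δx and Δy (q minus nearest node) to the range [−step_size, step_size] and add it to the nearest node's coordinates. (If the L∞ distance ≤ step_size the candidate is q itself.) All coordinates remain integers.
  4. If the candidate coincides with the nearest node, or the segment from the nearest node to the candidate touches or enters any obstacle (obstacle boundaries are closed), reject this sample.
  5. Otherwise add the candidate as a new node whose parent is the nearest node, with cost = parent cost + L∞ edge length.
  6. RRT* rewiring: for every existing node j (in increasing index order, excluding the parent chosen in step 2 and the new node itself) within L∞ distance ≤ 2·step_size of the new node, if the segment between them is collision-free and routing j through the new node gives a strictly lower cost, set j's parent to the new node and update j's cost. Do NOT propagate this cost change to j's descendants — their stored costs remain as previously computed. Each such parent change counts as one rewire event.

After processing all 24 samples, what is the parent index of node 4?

1. q=(6,32) nearest=0 d=30 new=(6,7) → add node 1 parent=0 cost=5
2. q=(7,19) nearest=1 d=12 new=(7,12) → add node 2 parent=1 cost=10
3. q=(3,9) nearest=1 d=3 new=(3,9) → blocked by [0,3]×[6,15], reject
4. q=(14,31) nearest=2 d=19 new=(12,17) → add node 3 parent=2 cost=15
5. q=(10,1) nearest=1 d=6 new=(10,2) → add node 4 parent=1 cost=10
6. q=(6,22) nearest=3 d=6 new=(7,22) → blocked by [5,8]×[19,26], reject
7. q=(0,49) nearest=3 d=32 new=(7,22) → blocked by [5,8]×[19,26], reject
8. q=(3,47) nearest=3 d=30 new=(7,22) → blocked by [5,8]×[19,26], reject
9. q=(19,4) nearest=4 d=9 new=(15,4) → add node 5 parent=4 cost=15
10. q=(7,31) nearest=3 d=14 new=(7,22) → blocked by [5,8]×[19,26], reject
11. q=(20,21) nearest=3 d=8 new=(17,21) → blocked by [16,20]×[17,21], reject
12. q=(5,10) nearest=2 d=2 new=(5,10) → add node 6 parent=2 cost=12
13. q=(13,6) nearest=5 d=2 new=(13,6) → add node 7 parent=5 cost=17
14. q=(1,9) nearest=6 d=4 new=(1,9) → blocked by [0,3]×[6,15], reject
15. q=(8,38) nearest=3 d=21 new=(8,22) → blocked by [5,8]×[19,26], reject
16. q=(13,8) nearest=7 d=2 new=(13,8) → add node 8 parent=7 cost=19
17. q=(12,50) nearest=3 d=33 new=(12,22) → add node 9 parent=3 cost=20
18. q=(0,13) nearest=6 d=5 new=(0,13) → blocked by [0,3]×[6,15], reject
19. q=(8,48) nearest=9 d=26 new=(8,27) → add node 10 parent=9 cost=25
20. q=(16,44) nearest=10 d=17 new=(13,32) → blocked by [10,13]×[30,33], reject
21. q=(3,44) nearest=10 d=17 new=(3,32) → blocked by [0,5]×[32,43], reject
22. q=(17,4) nearest=5 d=2 new=(17,4) → add node 11 parent=5 cost=17
23. q=(17,43) nearest=10 d=16 new=(13,32) → blocked by [10,13]×[30,33], reject
24. q=(15,7) nearest=7 d=2 new=(15,7) → add node 12 parent=7 cost=19

Parent of node 4: 1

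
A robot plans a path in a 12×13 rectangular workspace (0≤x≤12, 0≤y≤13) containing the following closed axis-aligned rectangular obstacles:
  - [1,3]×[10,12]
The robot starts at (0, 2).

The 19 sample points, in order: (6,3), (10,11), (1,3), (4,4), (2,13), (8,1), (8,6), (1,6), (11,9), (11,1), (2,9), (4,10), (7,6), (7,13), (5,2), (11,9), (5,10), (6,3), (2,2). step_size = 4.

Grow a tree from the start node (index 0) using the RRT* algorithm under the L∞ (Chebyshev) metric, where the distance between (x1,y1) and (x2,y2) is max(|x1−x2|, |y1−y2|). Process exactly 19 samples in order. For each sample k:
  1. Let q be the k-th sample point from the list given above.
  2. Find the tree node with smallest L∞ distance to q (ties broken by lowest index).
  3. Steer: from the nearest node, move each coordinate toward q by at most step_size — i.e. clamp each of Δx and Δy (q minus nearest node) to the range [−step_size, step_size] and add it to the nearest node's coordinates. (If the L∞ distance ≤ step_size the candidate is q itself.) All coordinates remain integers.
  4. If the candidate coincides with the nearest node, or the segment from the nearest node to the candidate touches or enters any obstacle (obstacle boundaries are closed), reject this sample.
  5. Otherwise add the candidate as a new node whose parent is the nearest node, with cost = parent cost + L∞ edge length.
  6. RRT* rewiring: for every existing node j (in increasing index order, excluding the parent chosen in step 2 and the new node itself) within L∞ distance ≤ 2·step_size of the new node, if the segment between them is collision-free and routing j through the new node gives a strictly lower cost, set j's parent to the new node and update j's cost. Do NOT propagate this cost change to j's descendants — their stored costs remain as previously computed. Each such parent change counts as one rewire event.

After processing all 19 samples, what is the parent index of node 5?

1. q=(6,3) nearest=0 d=6 new=(4,3) → add node 1 parent=0 cost=4
2. q=(10,11) nearest=1 d=8 new=(8,7) → add node 2 parent=1 cost=8
3. q=(1,3) nearest=0 d=1 new=(1,3) → add node 3 parent=0 cost=1
4. q=(4,4) nearest=1 d=1 new=(4,4) → add node 4 parent=1 cost=5
5. q=(2,13) nearest=2 d=6 new=(4,11) → add node 5 parent=2 cost=12
6. q=(8,1) nearest=1 d=4 new=(8,1) → add node 6 parent=1 cost=8
7. q=(8,6) nearest=2 d=1 new=(8,6) → add node 7 parent=2 cost=9
8. q=(1,6) nearest=1 d=3 new=(1,6) → add node 8 parent=1 cost=7
9. q=(11,9) nearest=2 d=3 new=(11,9) → add node 9 parent=2 cost=11
10. q=(11,1) nearest=6 d=3 new=(11,1) → add node 10 parent=6 cost=11
11. q=(2,9) nearest=5 d=2 new=(2,9) → blocked by [1,3]×[10,12], reject
12. q=(4,10) nearest=5 d=1 new=(4,10) → add node 11 parent=5 cost=13
13. q=(7,6) nearest=2 d=1 new=(7,6) → add node 12 parent=2 cost=9
14. q=(7,13) nearest=5 d=3 new=(7,13) → add node 13 parent=5 cost=15
15. q=(5,2) nearest=1 d=1 new=(5,2) → add node 14 parent=1 cost=5
16. q=(11,9) nearest=9 d=0 → coincident, reject
17. q=(5,10) nearest=5 d=1 new=(5,10) → add node 15 parent=5 cost=13
18. q=(6,3) nearest=14 d=1 new=(6,3) → add node 16 parent=14 cost=6
19. q=(2,2) nearest=3 d=1 new=(2,2) → add node 17 parent=3 cost=2; rewire 4→17 (4<5); rewire 7→17 (8<9); rewire 8→17 (6<7); rewire 11→17 (10<13); rewire 12→17 (7<9); rewire 15→17 (10<13)

Parent of node 5: 2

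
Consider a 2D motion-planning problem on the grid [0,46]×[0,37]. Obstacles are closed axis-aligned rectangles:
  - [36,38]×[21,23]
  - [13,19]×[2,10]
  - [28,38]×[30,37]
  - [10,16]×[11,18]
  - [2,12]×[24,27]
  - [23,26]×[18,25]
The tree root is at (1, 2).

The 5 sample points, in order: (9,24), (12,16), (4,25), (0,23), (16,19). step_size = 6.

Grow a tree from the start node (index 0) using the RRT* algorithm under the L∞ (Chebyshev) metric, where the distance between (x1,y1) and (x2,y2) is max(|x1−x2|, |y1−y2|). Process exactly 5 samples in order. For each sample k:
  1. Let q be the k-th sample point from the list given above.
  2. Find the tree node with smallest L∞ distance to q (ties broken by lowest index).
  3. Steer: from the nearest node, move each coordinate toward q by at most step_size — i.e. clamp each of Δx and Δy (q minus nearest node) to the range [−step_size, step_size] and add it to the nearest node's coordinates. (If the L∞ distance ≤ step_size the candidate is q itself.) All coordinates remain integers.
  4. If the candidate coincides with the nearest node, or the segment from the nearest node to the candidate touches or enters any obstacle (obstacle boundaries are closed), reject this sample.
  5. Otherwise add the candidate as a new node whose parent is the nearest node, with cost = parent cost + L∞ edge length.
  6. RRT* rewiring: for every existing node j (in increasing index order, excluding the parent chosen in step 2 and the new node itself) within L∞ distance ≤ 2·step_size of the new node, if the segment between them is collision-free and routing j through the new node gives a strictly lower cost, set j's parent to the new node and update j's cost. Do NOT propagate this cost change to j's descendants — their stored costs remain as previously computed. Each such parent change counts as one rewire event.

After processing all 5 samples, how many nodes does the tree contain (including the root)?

1. q=(9,24) nearest=0 d=22 new=(7,8) → add node 1 parent=0 cost=6
2. q=(12,16) nearest=1 d=8 new=(12,14) → blocked by [10,16]×[11,18], reject
3. q=(4,25) nearest=1 d=17 new=(4,14) → add node 2 parent=1 cost=12
4. q=(0,23) nearest=2 d=9 new=(0,20) → add node 3 parent=2 cost=18
5. q=(16,19) nearest=1 d=11 new=(13,14) → blocked by [10,16]×[11,18], reject

Node count: 4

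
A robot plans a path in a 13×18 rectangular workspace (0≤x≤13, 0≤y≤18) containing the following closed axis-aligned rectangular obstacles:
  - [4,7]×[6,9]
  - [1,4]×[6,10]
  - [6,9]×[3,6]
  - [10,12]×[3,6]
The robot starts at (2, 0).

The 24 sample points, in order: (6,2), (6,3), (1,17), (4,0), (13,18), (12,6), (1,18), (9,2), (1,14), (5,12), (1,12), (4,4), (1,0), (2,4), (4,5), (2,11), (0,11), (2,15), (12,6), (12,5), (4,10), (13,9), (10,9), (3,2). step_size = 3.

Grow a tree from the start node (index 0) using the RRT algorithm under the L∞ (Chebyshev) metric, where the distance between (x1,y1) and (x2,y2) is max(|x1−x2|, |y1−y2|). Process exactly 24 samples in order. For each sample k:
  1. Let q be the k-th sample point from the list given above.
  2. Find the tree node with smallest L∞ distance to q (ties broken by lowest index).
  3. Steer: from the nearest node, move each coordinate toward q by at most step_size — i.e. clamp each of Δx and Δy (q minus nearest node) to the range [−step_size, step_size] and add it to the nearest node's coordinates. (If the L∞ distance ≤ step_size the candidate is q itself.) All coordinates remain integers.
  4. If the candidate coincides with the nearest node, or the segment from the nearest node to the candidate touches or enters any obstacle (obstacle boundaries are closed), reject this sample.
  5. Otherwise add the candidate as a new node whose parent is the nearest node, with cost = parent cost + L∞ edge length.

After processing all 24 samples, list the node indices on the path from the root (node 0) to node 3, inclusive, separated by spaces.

1. q=(6,2) nearest=0 d=4 new=(5,2) → add node 1 parent=0 cost=3
2. q=(6,3) nearest=1 d=1 new=(6,3) → blocked by [6,9]×[3,6], reject
3. q=(1,17) nearest=1 d=15 new=(2,5) → add node 2 parent=1 cost=6
4. q=(4,0) nearest=0 d=2 new=(4,0) → add node 3 parent=0 cost=2
5. q=(13,18) nearest=2 d=13 new=(5,8) → blocked by [4,7]×[6,9], reject
6. q=(12,6) nearest=1 d=7 new=(8,5) → blocked by [6,9]×[3,6], reject
7. q=(1,18) nearest=2 d=13 new=(1,8) → blocked by [1,4]×[6,10], reject
8. q=(9,2) nearest=1 d=4 new=(8,2) → add node 4 parent=1 cost=6
9. q=(1,14) nearest=2 d=9 new=(1,8) → blocked by [1,4]×[6,10], reject
10. q=(5,12) nearest=2 d=7 new=(5,8) → blocked by [4,7]×[6,9], reject
11. q=(1,12) nearest=2 d=7 new=(1,8) → blocked by [1,4]×[6,10], reject
12. q=(4,4) nearest=1 d=2 new=(4,4) → add node 5 parent=1 cost=5
13. q=(1,0) nearest=0 d=1 new=(1,0) → add node 6 parent=0 cost=1
14. q=(2,4) nearest=2 d=1 new=(2,4) → add node 7 parent=2 cost=7
15. q=(4,5) nearest=5 d=1 new=(4,5) → add node 8 parent=5 cost=6
16. q=(2,11) nearest=2 d=6 new=(2,8) → blocked by [1,4]×[6,10], reject
17. q=(0,11) nearest=2 d=6 new=(0,8) → blocked by [1,4]×[6,10], reject
18. q=(2,15) nearest=2 d=10 new=(2,8) → blocked by [1,4]×[6,10], reject
19. q=(12,6) nearest=4 d=4 new=(11,5) → blocked by [6,9]×[3,6], reject
20. q=(12,5) nearest=4 d=4 new=(11,5) → blocked by [6,9]×[3,6], reject
21. q=(4,10) nearest=2 d=5 new=(4,8) → blocked by [4,7]×[6,9], reject
22. q=(13,9) nearest=4 d=7 new=(11,5) → blocked by [6,9]×[3,6], reject
23. q=(10,9) nearest=5 d=6 new=(7,7) → blocked by [4,7]×[6,9], reject
24. q=(3,2) nearest=0 d=2 new=(3,2) → add node 9 parent=0 cost=2

Path: 0 3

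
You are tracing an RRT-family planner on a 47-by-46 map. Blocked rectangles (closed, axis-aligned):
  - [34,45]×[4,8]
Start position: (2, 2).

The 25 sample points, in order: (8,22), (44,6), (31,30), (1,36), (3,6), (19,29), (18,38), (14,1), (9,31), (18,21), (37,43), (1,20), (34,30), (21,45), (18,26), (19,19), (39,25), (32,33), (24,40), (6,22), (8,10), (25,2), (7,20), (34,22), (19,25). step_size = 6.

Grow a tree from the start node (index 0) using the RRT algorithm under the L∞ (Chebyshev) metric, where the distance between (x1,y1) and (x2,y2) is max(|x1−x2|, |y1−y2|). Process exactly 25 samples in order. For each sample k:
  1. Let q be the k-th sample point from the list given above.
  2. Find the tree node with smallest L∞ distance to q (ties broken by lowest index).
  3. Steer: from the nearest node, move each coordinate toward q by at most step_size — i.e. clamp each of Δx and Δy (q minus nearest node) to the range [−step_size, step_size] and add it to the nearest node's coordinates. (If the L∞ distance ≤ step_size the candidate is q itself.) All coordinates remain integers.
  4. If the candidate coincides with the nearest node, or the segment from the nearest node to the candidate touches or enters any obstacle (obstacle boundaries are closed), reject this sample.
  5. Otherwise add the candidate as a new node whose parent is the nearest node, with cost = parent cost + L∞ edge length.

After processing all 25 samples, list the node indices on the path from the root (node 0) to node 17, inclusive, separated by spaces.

1. q=(8,22) nearest=0 d=20 new=(8,8) → add node 1 parent=0 cost=6
2. q=(44,6) nearest=1 d=36 new=(14,6) → add node 2 parent=1 cost=12
3. q=(31,30) nearest=1 d=23 new=(14,14) → add node 3 parent=1 cost=12
4. q=(1,36) nearest=3 d=22 new=(8,20) → add node 4 parent=3 cost=18
5. q=(3,6) nearest=0 d=4 new=(3,6) → add node 5 parent=0 cost=4
6. q=(19,29) nearest=4 d=11 new=(14,26) → add node 6 parent=4 cost=24
7. q=(18,38) nearest=6 d=12 new=(18,32) → add node 7 parent=6 cost=30
8. q=(14,1) nearest=2 d=5 new=(14,1) → add node 8 parent=2 cost=17
9. q=(9,31) nearest=6 d=5 new=(9,31) → add node 9 parent=6 cost=29
10. q=(18,21) nearest=6 d=5 new=(18,21) → add node 10 parent=6 cost=29
11. q=(37,43) nearest=7 d=19 new=(24,38) → add node 11 parent=7 cost=36
12. q=(1,20) nearest=4 d=7 new=(2,20) → add node 12 parent=4 cost=24
13. q=(34,30) nearest=11 d=10 new=(30,32) → add node 13 parent=11 cost=42
14. q=(21,45) nearest=11 d=7 new=(21,44) → add node 14 parent=11 cost=42
15. q=(18,26) nearest=6 d=4 new=(18,26) → add node 15 parent=6 cost=28
16. q=(19,19) nearest=10 d=2 new=(19,19) → add node 16 parent=10 cost=31
17. q=(39,25) nearest=13 d=9 new=(36,26) → add node 17 parent=13 cost=48
18. q=(32,33) nearest=13 d=2 new=(32,33) → add node 18 parent=13 cost=44
19. q=(24,40) nearest=11 d=2 new=(24,40) → add node 19 parent=11 cost=38
20. q=(6,22) nearest=4 d=2 new=(6,22) → add node 20 parent=4 cost=20
21. q=(8,10) nearest=1 d=2 new=(8,10) → add node 21 parent=1 cost=8
22. q=(25,2) nearest=2 d=11 new=(20,2) → add node 22 parent=2 cost=18
23. q=(7,20) nearest=4 d=1 new=(7,20) → add node 23 parent=4 cost=19
24. q=(34,22) nearest=17 d=4 new=(34,22) → add node 24 parent=17 cost=52
25. q=(19,25) nearest=15 d=1 new=(19,25) → add node 25 parent=15 cost=29

Path: 0 1 3 4 6 7 11 13 17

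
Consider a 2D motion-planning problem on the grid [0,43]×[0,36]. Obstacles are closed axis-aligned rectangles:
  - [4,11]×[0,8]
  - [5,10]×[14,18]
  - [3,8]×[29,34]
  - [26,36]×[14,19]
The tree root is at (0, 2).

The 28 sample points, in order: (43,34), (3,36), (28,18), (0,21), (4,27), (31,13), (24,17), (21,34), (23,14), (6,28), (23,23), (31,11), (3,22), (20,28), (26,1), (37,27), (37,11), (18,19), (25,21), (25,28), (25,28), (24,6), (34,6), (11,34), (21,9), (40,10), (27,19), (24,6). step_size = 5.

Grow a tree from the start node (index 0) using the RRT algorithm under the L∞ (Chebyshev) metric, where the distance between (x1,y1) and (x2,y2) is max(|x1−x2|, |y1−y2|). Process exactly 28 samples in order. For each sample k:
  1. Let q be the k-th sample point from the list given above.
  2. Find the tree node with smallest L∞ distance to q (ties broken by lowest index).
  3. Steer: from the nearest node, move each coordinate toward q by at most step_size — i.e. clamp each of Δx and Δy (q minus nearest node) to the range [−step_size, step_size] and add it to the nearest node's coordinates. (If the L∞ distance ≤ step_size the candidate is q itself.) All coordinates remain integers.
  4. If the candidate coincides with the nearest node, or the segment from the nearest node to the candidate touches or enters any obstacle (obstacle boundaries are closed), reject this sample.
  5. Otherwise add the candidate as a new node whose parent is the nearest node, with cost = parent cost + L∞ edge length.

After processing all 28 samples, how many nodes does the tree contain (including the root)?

1. q=(43,34) nearest=0 d=43 new=(5,7) → blocked by [4,11]×[0,8], reject
2. q=(3,36) nearest=0 d=34 new=(3,7) → add node 1 parent=0 cost=5
3. q=(28,18) nearest=1 d=25 new=(8,12) → blocked by [4,11]×[0,8], reject
4. q=(0,21) nearest=1 d=14 new=(0,12) → add node 2 parent=1 cost=10
5. q=(4,27) nearest=2 d=15 new=(4,17) → add node 3 parent=2 cost=15
6. q=(31,13) nearest=3 d=27 new=(9,13) → blocked by [5,10]×[14,18], reject
7. q=(24,17) nearest=3 d=20 new=(9,17) → blocked by [5,10]×[14,18], reject
8. q=(21,34) nearest=3 d=17 new=(9,22) → blocked by [5,10]×[14,18], reject
9. q=(23,14) nearest=3 d=19 new=(9,14) → blocked by [5,10]×[14,18], reject
10. q=(6,28) nearest=3 d=11 new=(6,22) → add node 4 parent=3 cost=20
11. q=(23,23) nearest=4 d=17 new=(11,23) → add node 5 parent=4 cost=25
12. q=(31,11) nearest=5 d=20 new=(16,18) → add node 6 parent=5 cost=30
13. q=(3,22) nearest=4 d=3 new=(3,22) → add node 7 parent=4 cost=23
14. q=(20,28) nearest=5 d=9 new=(16,28) → add node 8 parent=5 cost=30
15. q=(26,1) nearest=6 d=17 new=(21,13) → add node 9 parent=6 cost=35
16. q=(37,27) nearest=9 d=16 new=(26,18) → blocked by [26,36]×[14,19], reject
17. q=(37,11) nearest=9 d=16 new=(26,11) → add node 10 parent=9 cost=40
18. q=(18,19) nearest=6 d=2 new=(18,19) → add node 11 parent=6 cost=32
19. q=(25,21) nearest=11 d=7 new=(23,21) → add node 12 parent=11 cost=37
20. q=(25,28) nearest=12 d=7 new=(25,26) → add node 13 parent=12 cost=42
21. q=(25,28) nearest=13 d=2 new=(25,28) → add node 14 parent=13 cost=44
22. q=(24,6) nearest=10 d=5 new=(24,6) → add node 15 parent=10 cost=45
23. q=(34,6) nearest=10 d=8 new=(31,6) → add node 16 parent=10 cost=45
24. q=(11,34) nearest=8 d=6 new=(11,33) → add node 17 parent=8 cost=35
25. q=(21,9) nearest=15 d=3 new=(21,9) → add node 18 parent=15 cost=48
26. q=(40,10) nearest=16 d=9 new=(36,10) → add node 19 parent=16 cost=50
27. q=(27,19) nearest=12 d=4 new=(27,19) → blocked by [26,36]×[14,19], reject
28. q=(24,6) nearest=15 d=0 → coincident, reject

Node count: 20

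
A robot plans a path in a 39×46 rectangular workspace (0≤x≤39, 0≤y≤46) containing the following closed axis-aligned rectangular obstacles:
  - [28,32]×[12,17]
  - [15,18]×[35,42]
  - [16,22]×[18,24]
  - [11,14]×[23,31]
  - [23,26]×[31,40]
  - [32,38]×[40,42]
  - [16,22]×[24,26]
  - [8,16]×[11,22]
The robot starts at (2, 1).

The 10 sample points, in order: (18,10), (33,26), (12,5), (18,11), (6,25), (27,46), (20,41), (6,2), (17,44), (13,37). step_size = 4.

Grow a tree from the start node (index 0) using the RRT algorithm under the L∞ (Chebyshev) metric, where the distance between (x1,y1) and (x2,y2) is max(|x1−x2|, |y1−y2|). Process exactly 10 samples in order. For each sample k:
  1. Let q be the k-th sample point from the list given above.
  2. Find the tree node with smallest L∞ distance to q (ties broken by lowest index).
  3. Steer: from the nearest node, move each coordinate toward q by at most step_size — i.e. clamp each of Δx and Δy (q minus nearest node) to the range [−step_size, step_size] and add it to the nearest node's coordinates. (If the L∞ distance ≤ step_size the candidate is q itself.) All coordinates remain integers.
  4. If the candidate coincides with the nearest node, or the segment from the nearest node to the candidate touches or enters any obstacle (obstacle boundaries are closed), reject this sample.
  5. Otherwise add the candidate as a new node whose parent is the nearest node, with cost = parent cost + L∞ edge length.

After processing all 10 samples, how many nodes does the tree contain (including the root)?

Node count: 6

1. q=(18,10) nearest=0 d=16 new=(6,5) → add node 1 parent=0 cost=4
2. q=(33,26) nearest=1 d=27 new=(10,9) → add node 2 parent=1 cost=8
3. q=(12,5) nearest=2 d=4 new=(12,5) → add node 3 parent=2 cost=12
4. q=(18,11) nearest=3 d=6 new=(16,9) → add node 4 parent=3 cost=16
5. q=(6,25) nearest=2 d=16 new=(6,13) → blocked by [8,16]×[11,22], reject
6. q=(27,46) nearest=2 d=37 new=(14,13) → blocked by [8,16]×[11,22], reject
7. q=(20,41) nearest=2 d=32 new=(14,13) → blocked by [8,16]×[11,22], reject
8. q=(6,2) nearest=1 d=3 new=(6,2) → add node 5 parent=1 cost=7
9. q=(17,44) nearest=2 d=35 new=(14,13) → blocked by [8,16]×[11,22], reject
10. q=(13,37) nearest=2 d=28 new=(13,13) → blocked by [8,16]×[11,22], reject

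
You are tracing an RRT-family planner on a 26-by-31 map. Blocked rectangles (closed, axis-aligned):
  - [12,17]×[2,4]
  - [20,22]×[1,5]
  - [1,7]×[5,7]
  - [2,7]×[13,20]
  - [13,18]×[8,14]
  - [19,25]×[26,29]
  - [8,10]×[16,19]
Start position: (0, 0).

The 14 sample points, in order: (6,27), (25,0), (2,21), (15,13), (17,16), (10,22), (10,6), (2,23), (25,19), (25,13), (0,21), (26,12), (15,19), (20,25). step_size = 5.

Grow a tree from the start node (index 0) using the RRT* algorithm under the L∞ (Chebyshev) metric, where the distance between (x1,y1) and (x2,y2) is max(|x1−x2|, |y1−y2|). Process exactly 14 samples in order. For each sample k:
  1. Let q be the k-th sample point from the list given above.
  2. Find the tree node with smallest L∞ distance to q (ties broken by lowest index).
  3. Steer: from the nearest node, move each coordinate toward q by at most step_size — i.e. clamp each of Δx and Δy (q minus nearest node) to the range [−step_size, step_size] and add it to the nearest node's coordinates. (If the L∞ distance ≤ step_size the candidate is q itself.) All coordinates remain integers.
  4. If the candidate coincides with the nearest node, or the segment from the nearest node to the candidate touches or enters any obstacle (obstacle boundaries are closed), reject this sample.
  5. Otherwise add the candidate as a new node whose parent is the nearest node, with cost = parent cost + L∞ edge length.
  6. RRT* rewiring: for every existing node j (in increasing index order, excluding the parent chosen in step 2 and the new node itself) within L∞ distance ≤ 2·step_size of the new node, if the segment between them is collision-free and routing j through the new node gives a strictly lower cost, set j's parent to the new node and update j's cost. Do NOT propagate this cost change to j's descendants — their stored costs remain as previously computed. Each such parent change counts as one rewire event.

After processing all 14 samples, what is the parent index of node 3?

1. q=(6,27) nearest=0 d=27 new=(5,5) → blocked by [1,7]×[5,7], reject
2. q=(25,0) nearest=0 d=25 new=(5,0) → add node 1 parent=0 cost=5
3. q=(2,21) nearest=0 d=21 new=(2,5) → blocked by [1,7]×[5,7], reject
4. q=(15,13) nearest=1 d=13 new=(10,5) → add node 2 parent=1 cost=10
5. q=(17,16) nearest=2 d=11 new=(15,10) → blocked by [13,18]×[8,14], reject
6. q=(10,22) nearest=2 d=17 new=(10,10) → add node 3 parent=2 cost=15
7. q=(10,6) nearest=2 d=1 new=(10,6) → add node 4 parent=2 cost=11
8. q=(2,23) nearest=3 d=13 new=(5,15) → blocked by [2,7]×[13,20], reject
9. q=(25,19) nearest=2 d=15 new=(15,10) → blocked by [13,18]×[8,14], reject
10. q=(25,13) nearest=2 d=15 new=(15,10) → blocked by [13,18]×[8,14], reject
11. q=(0,21) nearest=3 d=11 new=(5,15) → blocked by [2,7]×[13,20], reject
12. q=(26,12) nearest=2 d=16 new=(15,10) → blocked by [13,18]×[8,14], reject
13. q=(15,19) nearest=3 d=9 new=(15,15) → blocked by [13,18]×[8,14], reject
14. q=(20,25) nearest=3 d=15 new=(15,15) → blocked by [13,18]×[8,14], reject

Parent of node 3: 2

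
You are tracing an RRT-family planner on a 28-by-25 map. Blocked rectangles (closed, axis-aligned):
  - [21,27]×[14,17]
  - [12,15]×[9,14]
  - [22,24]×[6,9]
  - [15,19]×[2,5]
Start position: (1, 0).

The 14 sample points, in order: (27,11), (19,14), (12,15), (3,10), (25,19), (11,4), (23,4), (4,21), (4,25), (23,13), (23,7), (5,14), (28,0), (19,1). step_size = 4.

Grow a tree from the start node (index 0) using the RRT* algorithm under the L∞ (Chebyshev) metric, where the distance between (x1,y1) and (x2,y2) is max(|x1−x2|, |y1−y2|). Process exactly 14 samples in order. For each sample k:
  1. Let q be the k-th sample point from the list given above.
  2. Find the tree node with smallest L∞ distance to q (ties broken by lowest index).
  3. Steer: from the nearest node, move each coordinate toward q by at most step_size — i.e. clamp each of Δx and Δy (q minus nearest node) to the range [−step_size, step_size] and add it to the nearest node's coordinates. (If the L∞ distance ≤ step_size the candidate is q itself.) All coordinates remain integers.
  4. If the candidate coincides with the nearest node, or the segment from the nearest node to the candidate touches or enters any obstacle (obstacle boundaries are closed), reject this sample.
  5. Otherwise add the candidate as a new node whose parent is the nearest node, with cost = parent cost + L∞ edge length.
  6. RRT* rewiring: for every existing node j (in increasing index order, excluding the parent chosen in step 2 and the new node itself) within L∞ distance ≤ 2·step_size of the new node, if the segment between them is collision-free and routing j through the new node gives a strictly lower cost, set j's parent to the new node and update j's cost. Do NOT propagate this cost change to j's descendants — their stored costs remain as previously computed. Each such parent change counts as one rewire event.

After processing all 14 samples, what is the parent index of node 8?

Parent of node 8: 7

1. q=(27,11) nearest=0 d=26 new=(5,4) → add node 1 parent=0 cost=4
2. q=(19,14) nearest=1 d=14 new=(9,8) → add node 2 parent=1 cost=8
3. q=(12,15) nearest=2 d=7 new=(12,12) → blocked by [12,15]×[9,14], reject
4. q=(3,10) nearest=1 d=6 new=(3,8) → add node 3 parent=1 cost=8
5. q=(25,19) nearest=2 d=16 new=(13,12) → blocked by [12,15]×[9,14], reject
6. q=(11,4) nearest=2 d=4 new=(11,4) → add node 4 parent=2 cost=12
7. q=(23,4) nearest=4 d=12 new=(15,4) → blocked by [15,19]×[2,5], reject
8. q=(4,21) nearest=2 d=13 new=(5,12) → add node 5 parent=2 cost=12
9. q=(4,25) nearest=5 d=13 new=(4,16) → add node 6 parent=5 cost=16
10. q=(23,13) nearest=4 d=12 new=(15,8) → add node 7 parent=4 cost=16
11. q=(23,7) nearest=7 d=8 new=(19,7) → add node 8 parent=7 cost=20
12. q=(5,14) nearest=5 d=2 new=(5,14) → add node 9 parent=5 cost=14
13. q=(28,0) nearest=8 d=9 new=(23,3) → add node 10 parent=8 cost=24
14. q=(19,1) nearest=10 d=4 new=(19,1) → add node 11 parent=10 cost=28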